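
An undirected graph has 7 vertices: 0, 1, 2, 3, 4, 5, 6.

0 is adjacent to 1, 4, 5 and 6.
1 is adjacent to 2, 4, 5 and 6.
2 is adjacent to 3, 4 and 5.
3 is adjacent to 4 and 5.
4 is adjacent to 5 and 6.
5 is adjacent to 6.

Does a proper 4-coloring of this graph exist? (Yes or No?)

No

0, 1, 4, 5, 6 are pairwise adjacent (a clique of size 5), so at least 5 colors are needed.
So 4 colors are not enough.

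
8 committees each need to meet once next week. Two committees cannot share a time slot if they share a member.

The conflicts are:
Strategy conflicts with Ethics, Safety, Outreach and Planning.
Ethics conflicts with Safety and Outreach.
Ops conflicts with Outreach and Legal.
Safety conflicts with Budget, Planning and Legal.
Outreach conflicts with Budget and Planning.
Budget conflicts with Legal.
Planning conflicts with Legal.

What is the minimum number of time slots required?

3

Strategy, Ethics, Safety all conflict with each other, so at least 3 time slots are needed.
3 time slots suffice: time slot 1 → {Safety, Outreach}; time slot 2 → {Strategy, Legal}; time slot 3 → {Ethics, Ops, Budget, Planning}. Every pair that conflicts lands in different time slots.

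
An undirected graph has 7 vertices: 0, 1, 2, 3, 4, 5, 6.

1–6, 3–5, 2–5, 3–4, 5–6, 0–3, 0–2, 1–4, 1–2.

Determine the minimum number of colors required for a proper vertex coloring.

The cycle 5-3-4-1-2-5 has odd length 5, so it cannot be 2-colored; at least 3 colors are needed.
3 colors suffice: 0=blue, 1=blue, 2=red, 3=red, 4=green, 5=blue, 6=red. No two adjacent vertices share a color.

3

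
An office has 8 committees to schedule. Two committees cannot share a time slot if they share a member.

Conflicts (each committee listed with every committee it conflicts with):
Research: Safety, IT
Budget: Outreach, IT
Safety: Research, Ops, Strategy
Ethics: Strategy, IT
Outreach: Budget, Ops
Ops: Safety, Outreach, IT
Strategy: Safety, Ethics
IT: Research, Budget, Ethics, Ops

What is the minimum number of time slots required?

The cycle Safety-Ops-IT-Ethics-Strategy-Safety has odd length 5, so it cannot be 2-colored; at least 3 time slots are needed.
A valid assignment using 3 time slots: Research=2, Budget=2, Safety=1, Ethics=3, Outreach=1, Ops=2, Strategy=2, IT=1. No two conflicting committees share a time slot.

3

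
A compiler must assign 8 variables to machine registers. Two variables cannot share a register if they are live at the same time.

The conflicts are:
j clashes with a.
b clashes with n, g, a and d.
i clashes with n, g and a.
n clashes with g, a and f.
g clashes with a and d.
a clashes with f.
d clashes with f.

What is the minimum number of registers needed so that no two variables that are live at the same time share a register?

4

b, n, g, a pairwise conflict, so at least 4 registers are needed.
4 registers suffice: register 1 → {a, d}; register 2 → {j, n}; register 3 → {g, f}; register 4 → {b, i}. No two conflicting variables share a register.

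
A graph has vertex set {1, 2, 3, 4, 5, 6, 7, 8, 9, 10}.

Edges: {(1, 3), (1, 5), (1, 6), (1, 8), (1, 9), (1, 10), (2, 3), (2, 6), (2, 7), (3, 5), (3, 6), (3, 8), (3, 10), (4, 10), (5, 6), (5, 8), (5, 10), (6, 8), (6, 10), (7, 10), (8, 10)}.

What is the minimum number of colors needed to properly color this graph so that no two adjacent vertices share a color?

6

1, 3, 5, 6, 8, 10 are mutually adjacent (a clique of size 6), so at least 6 colors are needed.
One proper 6-coloring: 1=d, 2=a, 3=c, 4=b, 5=f, 6=b, 7=b, 8=e, 9=a, 10=a. No two adjacent vertices share a color.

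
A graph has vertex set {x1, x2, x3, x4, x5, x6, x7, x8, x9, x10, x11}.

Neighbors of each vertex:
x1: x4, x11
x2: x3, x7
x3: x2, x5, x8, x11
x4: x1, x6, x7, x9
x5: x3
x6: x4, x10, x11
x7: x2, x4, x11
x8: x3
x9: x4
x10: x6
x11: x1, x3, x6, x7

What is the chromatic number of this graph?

x3 and x5 are adjacent, so at least 2 colors are needed.
2 colors suffice: x1=2, x2=1, x3=2, x4=1, x5=1, x6=2, x7=2, x8=1, x9=2, x10=1, x11=1. Each edge has distinct colors on its endpoints.

2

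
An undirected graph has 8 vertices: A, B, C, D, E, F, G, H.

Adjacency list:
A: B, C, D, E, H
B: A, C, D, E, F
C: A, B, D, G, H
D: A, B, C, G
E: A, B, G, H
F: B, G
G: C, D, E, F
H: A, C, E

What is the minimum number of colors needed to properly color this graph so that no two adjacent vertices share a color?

A, B, C, D form a clique, so at least 4 colors are needed.
4 colors suffice: color 1 → {A, G}; color 2 → {B, H}; color 3 → {C, E, F}; color 4 → {D}. Each edge has distinct colors on its endpoints.

4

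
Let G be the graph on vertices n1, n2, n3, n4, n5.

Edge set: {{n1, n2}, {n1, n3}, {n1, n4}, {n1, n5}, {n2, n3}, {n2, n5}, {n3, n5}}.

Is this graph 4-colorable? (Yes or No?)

Yes

The chromatic number is 4. n1, n2, n3, n5 are pairwise adjacent (a clique of size 4), so at least 4 colors are needed.
4 colors suffice: color 1 → {n1}; color 2 → {n3, n4}; color 3 → {n5}; color 4 → {n2}.
That is already a proper 4-coloring.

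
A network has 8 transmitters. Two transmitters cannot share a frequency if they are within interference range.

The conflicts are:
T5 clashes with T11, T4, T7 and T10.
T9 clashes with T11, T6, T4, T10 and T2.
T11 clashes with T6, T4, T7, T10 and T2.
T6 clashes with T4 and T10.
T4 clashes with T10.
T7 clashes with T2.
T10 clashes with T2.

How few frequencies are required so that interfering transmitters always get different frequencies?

5

T9, T11, T6, T4, T10 all conflict with each other, so at least 5 frequencies are needed.
5 frequencies suffice: frequency 1 → {T11}; frequency 2 → {T7, T10}; frequency 3 → {T5, T9}; frequency 4 → {T4, T2}; frequency 5 → {T6}. No two conflicting transmitters share a frequency.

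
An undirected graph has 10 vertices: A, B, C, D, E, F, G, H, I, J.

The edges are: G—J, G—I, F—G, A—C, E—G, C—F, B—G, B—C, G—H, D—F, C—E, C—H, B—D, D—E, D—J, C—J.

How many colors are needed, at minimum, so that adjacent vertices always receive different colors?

2

F and G are adjacent, so at least 2 colors are needed.
A valid assignment using 2 colors: A=2, B=2, C=1, D=1, E=2, F=2, G=1, H=2, I=2, J=2. Every edge joins two different colors.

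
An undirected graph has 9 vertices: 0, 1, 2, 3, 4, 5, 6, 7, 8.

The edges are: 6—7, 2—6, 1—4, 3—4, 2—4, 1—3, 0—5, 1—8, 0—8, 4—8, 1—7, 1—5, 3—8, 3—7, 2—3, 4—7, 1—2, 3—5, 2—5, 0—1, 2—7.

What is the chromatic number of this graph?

1, 2, 3, 4, 7 are mutually adjacent (a clique of size 5), so at least 5 colors are needed.
5 colors suffice: color a → {1, 6}; color b → {0, 3}; color c → {2, 8}; color d → {5, 7}; color e → {4}. Each edge has distinct colors on its endpoints.

5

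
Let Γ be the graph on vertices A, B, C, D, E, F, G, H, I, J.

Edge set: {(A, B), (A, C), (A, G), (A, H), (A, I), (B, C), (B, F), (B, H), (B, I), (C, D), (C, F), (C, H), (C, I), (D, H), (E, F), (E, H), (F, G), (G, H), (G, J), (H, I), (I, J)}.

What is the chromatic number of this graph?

5

A, B, C, H, I form a clique, so at least 5 colors are needed.
5 colors suffice: color 1 → {F, H, J}; color 2 → {C, E, G}; color 3 → {D, I}; color 4 → {B}; color 5 → {A}. Every edge joins two different colors.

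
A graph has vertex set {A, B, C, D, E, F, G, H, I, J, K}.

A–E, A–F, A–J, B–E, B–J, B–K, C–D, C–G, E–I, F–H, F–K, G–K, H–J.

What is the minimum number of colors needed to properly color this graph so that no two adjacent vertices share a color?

3

The cycle B-E-A-F-K-B has odd length 5, so it cannot be 2-colored; at least 3 colors are needed.
3 colors suffice: color 1 → {A, C, H, I, K}; color 2 → {B, D, F, G}; color 3 → {E, J}. No two adjacent vertices share a color.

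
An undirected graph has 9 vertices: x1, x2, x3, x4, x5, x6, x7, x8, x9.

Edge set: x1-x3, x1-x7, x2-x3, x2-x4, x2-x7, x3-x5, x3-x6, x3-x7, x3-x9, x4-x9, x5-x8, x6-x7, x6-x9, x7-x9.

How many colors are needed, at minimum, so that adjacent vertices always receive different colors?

x3, x6, x7, x9 are mutually adjacent (a clique of size 4), so at least 4 colors are needed.
4 colors suffice: color 1 → {x3, x4, x8}; color 2 → {x5, x7}; color 3 → {x1, x2, x9}; color 4 → {x6}. Every edge joins two different colors.

4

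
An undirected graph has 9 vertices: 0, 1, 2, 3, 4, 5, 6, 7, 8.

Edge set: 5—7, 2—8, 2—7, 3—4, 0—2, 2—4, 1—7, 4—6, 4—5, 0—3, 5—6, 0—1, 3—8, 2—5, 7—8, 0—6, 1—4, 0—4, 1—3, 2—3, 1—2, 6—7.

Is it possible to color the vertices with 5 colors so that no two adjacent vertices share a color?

Yes

The chromatic number is 5. 0, 1, 2, 3, 4 are pairwise adjacent (a clique of size 5), so at least 5 colors are needed.
5 colors suffice: 0=c, 1=e, 2=a, 3=d, 4=b, 5=c, 6=a, 7=b, 8=c.
That is already a proper 5-coloring.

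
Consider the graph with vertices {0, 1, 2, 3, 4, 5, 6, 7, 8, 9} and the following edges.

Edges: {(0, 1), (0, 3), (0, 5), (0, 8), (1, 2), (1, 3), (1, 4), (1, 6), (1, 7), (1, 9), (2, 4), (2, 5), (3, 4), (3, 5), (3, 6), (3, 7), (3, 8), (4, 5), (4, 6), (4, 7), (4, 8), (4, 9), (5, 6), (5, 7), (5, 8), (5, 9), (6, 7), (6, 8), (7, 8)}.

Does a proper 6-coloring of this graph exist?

Yes

The chromatic number is 6. 3, 4, 5, 6, 7, 8 form a clique, so at least 6 colors are needed.
6 colors suffice: color a → {1, 5}; color b → {0, 4}; color c → {2, 3, 9}; color d → {6}; color e → {7}; color f → {8}.
That is already a proper 6-coloring.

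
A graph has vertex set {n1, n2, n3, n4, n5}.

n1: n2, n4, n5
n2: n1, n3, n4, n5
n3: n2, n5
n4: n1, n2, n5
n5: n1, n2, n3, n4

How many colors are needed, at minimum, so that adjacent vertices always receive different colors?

4

n1, n2, n4, n5 are mutually adjacent (a clique of size 4), so at least 4 colors are needed.
4 colors suffice: n1=3, n2=1, n3=3, n4=4, n5=2. Every edge joins two different colors.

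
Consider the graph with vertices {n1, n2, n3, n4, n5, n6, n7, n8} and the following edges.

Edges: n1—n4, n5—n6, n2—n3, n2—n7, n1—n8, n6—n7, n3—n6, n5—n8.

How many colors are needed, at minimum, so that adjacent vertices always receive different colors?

n2 and n3 are adjacent, so at least 2 colors are needed.
One proper 2-coloring: n1=blue, n2=red, n3=blue, n4=red, n5=blue, n6=red, n7=blue, n8=red. Each edge has distinct colors on its endpoints.

2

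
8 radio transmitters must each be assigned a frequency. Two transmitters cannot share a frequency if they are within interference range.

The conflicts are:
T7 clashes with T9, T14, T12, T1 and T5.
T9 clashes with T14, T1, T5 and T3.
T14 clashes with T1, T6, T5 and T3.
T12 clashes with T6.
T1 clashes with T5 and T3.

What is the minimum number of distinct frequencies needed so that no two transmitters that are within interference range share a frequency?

5

T7, T9, T14, T1, T5 all conflict with each other, so at least 5 frequencies are needed.
Using 5 frequencies: T7=3, T9=2, T14=1, T12=1, T1=4, T6=2, T5=5, T3=3. No two conflicting transmitters share a frequency.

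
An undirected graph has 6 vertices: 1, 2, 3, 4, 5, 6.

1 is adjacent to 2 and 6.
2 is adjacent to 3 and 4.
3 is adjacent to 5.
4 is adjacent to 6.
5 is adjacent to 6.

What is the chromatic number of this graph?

3

The cycle 4-2-3-5-6-4 has odd length 5, so it cannot be 2-colored; at least 3 colors are needed.
3 colors suffice: 1=b, 2=a, 3=b, 4=b, 5=c, 6=a. Each edge has distinct colors on its endpoints.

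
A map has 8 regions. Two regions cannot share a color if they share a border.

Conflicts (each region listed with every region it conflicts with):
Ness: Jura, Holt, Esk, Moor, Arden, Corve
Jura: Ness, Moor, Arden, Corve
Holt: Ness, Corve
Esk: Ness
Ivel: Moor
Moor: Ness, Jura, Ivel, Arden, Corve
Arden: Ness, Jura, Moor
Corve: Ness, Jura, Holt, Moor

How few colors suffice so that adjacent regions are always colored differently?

4

Ness, Jura, Moor, Corve pairwise conflict, so at least 4 colors are needed.
4 colors suffice: color 1 → {Ness, Ivel}; color 2 → {Holt, Esk, Moor}; color 3 → {Jura}; color 4 → {Arden, Corve}. No two conflicting regions share a color.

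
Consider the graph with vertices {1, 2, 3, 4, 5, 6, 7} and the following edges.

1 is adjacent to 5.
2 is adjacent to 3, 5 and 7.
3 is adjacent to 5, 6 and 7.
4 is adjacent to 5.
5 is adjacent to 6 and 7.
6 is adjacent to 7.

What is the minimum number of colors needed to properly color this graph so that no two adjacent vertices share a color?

4

3, 5, 6, 7 are mutually adjacent (a clique of size 4), so at least 4 colors are needed.
4 colors suffice: color a → {5}; color b → {1, 3, 4}; color c → {7}; color d → {2, 6}. Every edge joins two different colors.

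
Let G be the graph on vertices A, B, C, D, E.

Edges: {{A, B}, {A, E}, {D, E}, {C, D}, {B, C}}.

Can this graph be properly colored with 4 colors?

Yes

The chromatic number is 3. The cycle A-E-D-C-B-A has odd length 5, so it cannot be 2-colored; at least 3 colors are needed.
3 colors suffice: color red → {B, D}; color blue → {C, E}; color green → {A}.
Since 4 ≥ 3, a proper 4-coloring certainly exists.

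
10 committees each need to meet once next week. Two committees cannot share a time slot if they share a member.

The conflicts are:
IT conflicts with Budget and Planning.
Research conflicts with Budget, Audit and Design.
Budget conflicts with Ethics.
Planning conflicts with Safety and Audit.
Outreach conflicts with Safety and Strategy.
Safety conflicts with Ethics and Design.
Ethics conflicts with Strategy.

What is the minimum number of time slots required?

The cycle Ethics-Safety-Design-Research-Budget-Ethics has odd length 5, so it cannot be 2-colored; at least 3 time slots are needed.
A valid assignment using 3 time slots: IT=3, Research=2, Budget=1, Planning=2, Outreach=2, Safety=1, Ethics=2, Audit=1, Strategy=1, Design=3. No two conflicting committees share a time slot.

3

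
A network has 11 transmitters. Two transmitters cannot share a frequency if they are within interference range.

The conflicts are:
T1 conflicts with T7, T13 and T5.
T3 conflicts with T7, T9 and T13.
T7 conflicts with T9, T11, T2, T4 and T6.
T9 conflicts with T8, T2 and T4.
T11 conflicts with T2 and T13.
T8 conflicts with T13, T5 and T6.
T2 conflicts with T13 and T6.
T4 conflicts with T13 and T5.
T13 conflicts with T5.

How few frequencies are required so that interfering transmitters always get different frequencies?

3

T7, T2, T6 are mutually in conflict, so at least 3 frequencies are needed.
3 frequencies suffice: T1=3, T3=3, T7=1, T9=2, T11=2, T8=3, T2=3, T4=3, T13=1, T5=2, T6=2. No two conflicting transmitters share a frequency.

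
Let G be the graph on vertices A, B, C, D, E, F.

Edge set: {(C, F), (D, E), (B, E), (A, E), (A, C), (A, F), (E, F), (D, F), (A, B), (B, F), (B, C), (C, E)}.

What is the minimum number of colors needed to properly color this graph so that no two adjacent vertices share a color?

A, B, C, E, F are mutually adjacent (a clique of size 5), so at least 5 colors are needed.
5 colors suffice: color 1 → {E}; color 2 → {F}; color 3 → {C, D}; color 4 → {B}; color 5 → {A}. Each edge has distinct colors on its endpoints.

5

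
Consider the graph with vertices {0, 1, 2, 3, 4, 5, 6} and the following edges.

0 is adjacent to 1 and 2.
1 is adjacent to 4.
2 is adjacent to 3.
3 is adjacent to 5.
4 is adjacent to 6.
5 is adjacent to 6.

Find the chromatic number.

3

The cycle 0-1-4-6-5-3-2-0 has odd length 7, so it cannot be 2-colored; at least 3 colors are needed.
A valid assignment using 3 colors: 0=red, 1=green, 2=blue, 3=red, 4=blue, 5=blue, 6=red. Every edge joins two different colors.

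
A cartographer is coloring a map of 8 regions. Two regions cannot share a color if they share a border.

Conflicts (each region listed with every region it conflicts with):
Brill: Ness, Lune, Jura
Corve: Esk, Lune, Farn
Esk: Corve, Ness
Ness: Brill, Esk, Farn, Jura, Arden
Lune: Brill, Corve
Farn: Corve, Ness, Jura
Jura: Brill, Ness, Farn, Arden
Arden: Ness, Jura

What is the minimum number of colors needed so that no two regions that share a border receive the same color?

Ness, Jura, Arden pairwise conflict, so at least 3 colors are needed.
A valid assignment using 3 colors: Brill=3, Corve=1, Esk=2, Ness=1, Lune=2, Farn=3, Jura=2, Arden=3. Every pair that conflicts lands in different colors.

3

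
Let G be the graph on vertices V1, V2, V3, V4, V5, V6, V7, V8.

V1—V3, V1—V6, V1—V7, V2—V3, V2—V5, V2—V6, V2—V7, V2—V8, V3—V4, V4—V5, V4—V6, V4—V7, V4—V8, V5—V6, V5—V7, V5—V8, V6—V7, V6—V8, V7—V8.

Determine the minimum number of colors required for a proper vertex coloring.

5

V2, V5, V6, V7, V8 form a clique, so at least 5 colors are needed.
5 colors suffice: V1=green, V2=purple, V3=red, V4=purple, V5=yellow, V6=blue, V7=red, V8=green. No two adjacent vertices share a color.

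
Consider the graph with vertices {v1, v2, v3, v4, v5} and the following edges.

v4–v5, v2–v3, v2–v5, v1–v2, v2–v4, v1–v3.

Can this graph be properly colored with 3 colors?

The chromatic number is 3. v2, v4, v5 are mutually adjacent, so at least 3 colors are needed.
One proper 3-coloring: v1=3, v2=1, v3=2, v4=2, v5=3.
That is already a proper 3-coloring.

Yes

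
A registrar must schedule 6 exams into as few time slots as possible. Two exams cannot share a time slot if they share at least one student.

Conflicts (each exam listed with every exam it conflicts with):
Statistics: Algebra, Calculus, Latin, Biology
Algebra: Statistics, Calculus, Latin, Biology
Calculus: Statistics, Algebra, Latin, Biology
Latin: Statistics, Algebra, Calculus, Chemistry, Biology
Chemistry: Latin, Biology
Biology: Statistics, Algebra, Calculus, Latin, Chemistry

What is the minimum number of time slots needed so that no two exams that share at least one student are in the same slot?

Statistics, Algebra, Calculus, Latin, Biology pairwise conflict, so at least 5 time slots are needed.
A valid assignment using 5 time slots: Statistics=3, Algebra=5, Calculus=4, Latin=1, Chemistry=3, Biology=2. Every pair that conflicts lands in different time slots.

5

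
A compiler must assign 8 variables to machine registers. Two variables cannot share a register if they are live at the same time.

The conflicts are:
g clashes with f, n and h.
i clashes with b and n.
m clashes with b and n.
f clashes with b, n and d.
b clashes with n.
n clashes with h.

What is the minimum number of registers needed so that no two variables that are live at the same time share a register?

f, b, n pairwise conflict, so at least 3 registers are needed.
3 registers suffice: register 1 → {n, d}; register 2 → {i, m, f, h}; register 3 → {g, b}. Every pair that conflicts lands in different registers.

3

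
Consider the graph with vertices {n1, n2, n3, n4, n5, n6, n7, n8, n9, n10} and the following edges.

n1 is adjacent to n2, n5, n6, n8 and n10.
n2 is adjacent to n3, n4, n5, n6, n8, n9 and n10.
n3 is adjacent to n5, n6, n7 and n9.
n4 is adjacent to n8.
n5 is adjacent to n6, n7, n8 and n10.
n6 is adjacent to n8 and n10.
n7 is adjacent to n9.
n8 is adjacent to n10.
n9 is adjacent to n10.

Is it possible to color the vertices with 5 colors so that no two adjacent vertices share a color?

n1, n2, n5, n6, n8, n10 are pairwise adjacent (a clique of size 6), so at least 6 colors are needed.
So 5 colors are not enough.

No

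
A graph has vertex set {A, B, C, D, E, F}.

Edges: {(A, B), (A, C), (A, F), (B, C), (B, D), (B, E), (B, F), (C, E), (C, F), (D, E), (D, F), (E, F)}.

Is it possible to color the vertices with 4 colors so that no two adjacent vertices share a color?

The chromatic number is 4. B, C, E, F are mutually adjacent (a clique of size 4), so at least 4 colors are needed.
4 colors suffice: color red → {B}; color blue → {F}; color green → {C, D}; color yellow → {A, E}.
That is already a proper 4-coloring.

Yes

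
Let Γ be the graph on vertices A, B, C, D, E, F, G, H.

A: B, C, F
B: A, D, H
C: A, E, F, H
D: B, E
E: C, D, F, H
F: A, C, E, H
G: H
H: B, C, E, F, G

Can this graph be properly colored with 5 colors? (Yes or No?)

The chromatic number is 4. C, E, F, H are pairwise adjacent (a clique of size 4), so at least 4 colors are needed.
One proper 4-coloring: A=1, B=2, C=3, D=1, E=4, F=2, G=2, H=1.
Since 5 ≥ 4, a proper 5-coloring certainly exists.

Yes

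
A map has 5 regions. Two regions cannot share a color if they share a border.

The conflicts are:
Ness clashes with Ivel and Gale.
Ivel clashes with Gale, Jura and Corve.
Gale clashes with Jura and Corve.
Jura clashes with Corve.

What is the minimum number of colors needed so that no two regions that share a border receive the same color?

4

Ivel, Gale, Jura, Corve are mutually in conflict, so at least 4 colors are needed.
4 colors suffice: color 1 → {Gale}; color 2 → {Ivel}; color 3 → {Ness, Jura}; color 4 → {Corve}. Each listed conflict is separated.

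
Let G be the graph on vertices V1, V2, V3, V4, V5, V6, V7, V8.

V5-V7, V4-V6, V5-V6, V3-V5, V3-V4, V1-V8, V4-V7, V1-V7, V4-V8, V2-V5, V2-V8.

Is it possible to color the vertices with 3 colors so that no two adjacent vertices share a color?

Yes

The chromatic number is 3. The cycle V2-V5-V7-V1-V8-V2 has odd length 5, so it cannot be 2-colored; at least 3 colors are needed.
3 colors suffice: color 1 → {V1, V4, V5}; color 2 → {V3, V6, V7, V8}; color 3 → {V2}.
That is already a proper 3-coloring.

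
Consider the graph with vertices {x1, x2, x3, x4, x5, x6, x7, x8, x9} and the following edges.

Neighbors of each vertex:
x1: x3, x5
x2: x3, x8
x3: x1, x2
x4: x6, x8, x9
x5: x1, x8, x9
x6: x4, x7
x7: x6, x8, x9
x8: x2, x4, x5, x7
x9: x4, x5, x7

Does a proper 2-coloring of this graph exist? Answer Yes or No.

The cycle x8-x5-x1-x3-x2-x8 has odd length 5, so it cannot be 2-colored; at least 3 colors are needed.
So 2 colors are not enough.

No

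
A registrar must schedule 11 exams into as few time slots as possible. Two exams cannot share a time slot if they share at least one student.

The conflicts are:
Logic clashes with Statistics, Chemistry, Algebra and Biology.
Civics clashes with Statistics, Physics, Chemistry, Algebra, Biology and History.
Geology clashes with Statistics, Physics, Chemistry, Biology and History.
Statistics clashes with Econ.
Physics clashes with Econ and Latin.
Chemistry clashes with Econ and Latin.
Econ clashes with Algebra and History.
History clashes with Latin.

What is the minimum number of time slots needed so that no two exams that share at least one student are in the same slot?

Statistics and Econ conflict, so at least 2 time slots are needed.
2 time slots suffice: time slot 1 → {Logic, Civics, Geology, Econ, Latin}; time slot 2 → {Statistics, Physics, Chemistry, Algebra, Biology, History}. Each listed conflict is separated.

2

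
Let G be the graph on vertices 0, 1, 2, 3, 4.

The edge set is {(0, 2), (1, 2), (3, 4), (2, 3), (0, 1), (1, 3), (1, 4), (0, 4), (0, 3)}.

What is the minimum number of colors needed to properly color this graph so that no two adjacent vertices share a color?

0, 1, 2, 3 form a clique, so at least 4 colors are needed.
4 colors suffice: color a → {0}; color b → {1}; color c → {3}; color d → {2, 4}. No two adjacent vertices share a color.

4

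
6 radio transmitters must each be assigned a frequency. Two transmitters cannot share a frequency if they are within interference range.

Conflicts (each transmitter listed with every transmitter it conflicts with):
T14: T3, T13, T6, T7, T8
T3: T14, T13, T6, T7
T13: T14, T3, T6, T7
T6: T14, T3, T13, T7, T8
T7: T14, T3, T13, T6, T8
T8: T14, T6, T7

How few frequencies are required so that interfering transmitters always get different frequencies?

T14, T3, T13, T6, T7 are mutually in conflict, so at least 5 frequencies are needed.
5 frequencies suffice: frequency 1 → {T7}; frequency 2 → {T6}; frequency 3 → {T14}; frequency 4 → {T3, T8}; frequency 5 → {T13}. No two conflicting transmitters share a frequency.

5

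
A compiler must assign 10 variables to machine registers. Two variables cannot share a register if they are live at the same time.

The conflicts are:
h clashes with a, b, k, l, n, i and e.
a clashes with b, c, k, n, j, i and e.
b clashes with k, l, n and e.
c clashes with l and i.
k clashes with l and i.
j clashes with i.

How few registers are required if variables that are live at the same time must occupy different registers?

4

h, b, k, l all conflict with each other, so at least 4 registers are needed.
4 registers suffice: register 1 → {a, l}; register 2 → {h, c, j}; register 3 → {b, i}; register 4 → {k, n, e}. No two conflicting variables share a register.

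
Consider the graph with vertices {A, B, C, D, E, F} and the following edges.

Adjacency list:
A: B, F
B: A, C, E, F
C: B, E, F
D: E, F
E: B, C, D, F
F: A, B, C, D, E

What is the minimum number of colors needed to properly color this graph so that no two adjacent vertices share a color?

4

B, C, E, F are pairwise adjacent (a clique of size 4), so at least 4 colors are needed.
One proper 4-coloring: A=3, B=2, C=4, D=2, E=3, F=1. Every edge joins two different colors.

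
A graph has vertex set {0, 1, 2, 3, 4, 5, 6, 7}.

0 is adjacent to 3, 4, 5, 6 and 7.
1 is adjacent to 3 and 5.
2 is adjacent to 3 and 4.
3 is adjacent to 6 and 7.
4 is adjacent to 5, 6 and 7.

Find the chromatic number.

3

0, 3, 7 are mutually adjacent, so at least 3 colors are needed.
A valid assignment using 3 colors: 0=a, 1=a, 2=a, 3=b, 4=b, 5=c, 6=c, 7=c. Every edge joins two different colors.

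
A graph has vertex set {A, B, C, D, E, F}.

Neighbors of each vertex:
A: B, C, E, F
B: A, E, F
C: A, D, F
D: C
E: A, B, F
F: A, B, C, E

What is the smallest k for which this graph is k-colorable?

A, B, E, F are pairwise adjacent (a clique of size 4), so at least 4 colors are needed.
4 colors suffice: color 1 → {A, D}; color 2 → {F}; color 3 → {B, C}; color 4 → {E}. Every edge joins two different colors.

4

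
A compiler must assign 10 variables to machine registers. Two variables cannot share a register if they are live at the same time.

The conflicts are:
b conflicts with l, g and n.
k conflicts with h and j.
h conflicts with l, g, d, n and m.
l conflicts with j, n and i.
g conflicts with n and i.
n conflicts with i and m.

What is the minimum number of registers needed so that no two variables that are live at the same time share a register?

3

h, n, m pairwise conflict, so at least 3 registers are needed.
3 registers suffice: register 1 → {b, h, j, i}; register 2 → {k, d, n}; register 3 → {l, g, m}. Each listed conflict is separated.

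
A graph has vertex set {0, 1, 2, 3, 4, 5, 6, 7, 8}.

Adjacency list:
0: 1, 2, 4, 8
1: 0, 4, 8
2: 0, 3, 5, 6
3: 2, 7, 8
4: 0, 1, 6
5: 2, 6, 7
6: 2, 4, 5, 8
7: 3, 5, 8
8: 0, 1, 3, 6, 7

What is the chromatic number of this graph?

3

0, 1, 8 form a triangle, so at least 3 colors are needed.
3 colors suffice: color a → {2, 4, 8}; color b → {0, 6, 7}; color c → {1, 3, 5}. No two adjacent vertices share a color.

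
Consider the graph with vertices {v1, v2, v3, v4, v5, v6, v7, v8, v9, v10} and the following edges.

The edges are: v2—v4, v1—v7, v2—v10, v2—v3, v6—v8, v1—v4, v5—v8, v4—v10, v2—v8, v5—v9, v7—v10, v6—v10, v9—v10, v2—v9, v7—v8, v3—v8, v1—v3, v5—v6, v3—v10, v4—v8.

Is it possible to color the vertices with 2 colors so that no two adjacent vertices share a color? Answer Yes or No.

No

v5, v6, v8 form a triangle, so at least 3 colors are needed.
So 2 colors are not enough.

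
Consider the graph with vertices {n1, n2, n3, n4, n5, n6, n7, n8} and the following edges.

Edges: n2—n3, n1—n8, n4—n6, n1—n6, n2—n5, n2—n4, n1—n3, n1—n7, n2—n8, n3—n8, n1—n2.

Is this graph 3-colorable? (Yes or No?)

No

n1, n2, n3, n8 form a clique, so at least 4 colors are needed.
So 3 colors are not enough.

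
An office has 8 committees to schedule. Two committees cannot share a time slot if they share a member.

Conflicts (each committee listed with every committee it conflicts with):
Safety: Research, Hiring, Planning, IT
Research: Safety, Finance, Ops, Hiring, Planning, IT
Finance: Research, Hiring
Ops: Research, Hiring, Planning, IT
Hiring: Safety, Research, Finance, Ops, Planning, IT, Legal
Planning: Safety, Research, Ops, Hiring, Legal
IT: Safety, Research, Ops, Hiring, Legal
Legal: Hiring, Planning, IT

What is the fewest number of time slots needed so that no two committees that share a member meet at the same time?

Safety, Research, Hiring, IT pairwise conflict, so at least 4 time slots are needed.
4 time slots suffice: time slot 1 → {Hiring}; time slot 2 → {Research, Legal}; time slot 3 → {Finance, Planning, IT}; time slot 4 → {Safety, Ops}. Every pair that conflicts lands in different time slots.

4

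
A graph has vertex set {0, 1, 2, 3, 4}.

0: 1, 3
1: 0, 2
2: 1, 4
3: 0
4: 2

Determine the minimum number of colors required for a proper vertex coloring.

1 and 2 are adjacent, so at least 2 colors are needed.
2 colors suffice: 0=red, 1=blue, 2=red, 3=blue, 4=blue. No two adjacent vertices share a color.

2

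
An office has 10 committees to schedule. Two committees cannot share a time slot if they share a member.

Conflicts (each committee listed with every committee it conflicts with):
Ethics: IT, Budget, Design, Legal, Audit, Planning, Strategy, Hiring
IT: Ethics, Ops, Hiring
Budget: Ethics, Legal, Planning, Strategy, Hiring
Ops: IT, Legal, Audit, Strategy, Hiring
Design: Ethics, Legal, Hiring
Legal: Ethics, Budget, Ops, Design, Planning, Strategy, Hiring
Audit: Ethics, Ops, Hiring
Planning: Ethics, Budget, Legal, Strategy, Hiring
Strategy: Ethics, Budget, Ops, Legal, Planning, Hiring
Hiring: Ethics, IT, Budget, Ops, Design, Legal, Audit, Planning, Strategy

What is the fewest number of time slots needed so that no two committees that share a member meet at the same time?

Ethics, Budget, Legal, Planning, Strategy, Hiring are mutually in conflict, so at least 6 time slots are needed.
6 time slots suffice: time slot 1 → {Hiring}; time slot 2 → {Ethics, Ops}; time slot 3 → {IT, Legal, Audit}; time slot 4 → {Design, Strategy}; time slot 5 → {Budget}; time slot 6 → {Planning}. Every pair that conflicts lands in different time slots.

6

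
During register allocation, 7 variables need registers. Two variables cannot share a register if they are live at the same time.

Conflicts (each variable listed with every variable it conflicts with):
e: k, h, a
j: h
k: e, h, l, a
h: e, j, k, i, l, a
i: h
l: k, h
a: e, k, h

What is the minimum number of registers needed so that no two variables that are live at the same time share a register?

e, k, h, a are mutually in conflict, so at least 4 registers are needed.
4 registers suffice: e=4, j=2, k=2, h=1, i=2, l=3, a=3. No two conflicting variables share a register.

4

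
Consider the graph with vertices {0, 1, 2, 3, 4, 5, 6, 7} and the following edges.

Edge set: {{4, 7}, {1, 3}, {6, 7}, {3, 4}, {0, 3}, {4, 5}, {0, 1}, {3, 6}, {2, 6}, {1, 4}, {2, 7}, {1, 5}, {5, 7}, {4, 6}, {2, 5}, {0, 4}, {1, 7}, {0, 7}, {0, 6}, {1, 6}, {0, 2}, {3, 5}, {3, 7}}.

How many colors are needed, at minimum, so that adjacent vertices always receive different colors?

0, 1, 3, 4, 6, 7 form a clique, so at least 6 colors are needed.
6 colors suffice: color a → {7}; color b → {2, 3}; color c → {4}; color d → {1}; color e → {5, 6}; color f → {0}. Each edge has distinct colors on its endpoints.

6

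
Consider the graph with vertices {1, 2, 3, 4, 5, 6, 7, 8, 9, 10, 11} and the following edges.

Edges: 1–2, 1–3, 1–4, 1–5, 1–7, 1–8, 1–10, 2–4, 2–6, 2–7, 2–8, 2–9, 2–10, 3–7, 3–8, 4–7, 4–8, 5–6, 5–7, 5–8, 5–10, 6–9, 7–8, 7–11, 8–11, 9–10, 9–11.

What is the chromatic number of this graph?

1, 2, 4, 7, 8 are pairwise adjacent (a clique of size 5), so at least 5 colors are needed.
5 colors suffice: color red → {1, 9}; color blue → {6, 7, 10}; color green → {8}; color yellow → {2, 3, 5, 11}; color purple → {4}. Every edge joins two different colors.

5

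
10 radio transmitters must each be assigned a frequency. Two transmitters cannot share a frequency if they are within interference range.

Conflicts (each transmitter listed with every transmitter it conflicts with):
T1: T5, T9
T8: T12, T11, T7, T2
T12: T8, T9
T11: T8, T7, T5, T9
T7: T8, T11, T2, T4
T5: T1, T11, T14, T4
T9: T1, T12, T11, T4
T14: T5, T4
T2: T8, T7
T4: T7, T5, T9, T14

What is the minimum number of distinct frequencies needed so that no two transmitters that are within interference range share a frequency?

T8, T11, T7 all conflict with each other, so at least 3 frequencies are needed.
3 frequencies suffice: frequency 1 → {T8, T5, T9}; frequency 2 → {T1, T12, T7, T14}; frequency 3 → {T11, T2, T4}. No two conflicting transmitters share a frequency.

3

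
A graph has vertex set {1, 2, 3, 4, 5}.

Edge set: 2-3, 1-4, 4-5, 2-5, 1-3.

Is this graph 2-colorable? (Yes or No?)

The cycle 5-4-1-3-2-5 has odd length 5, so it cannot be 2-colored; at least 3 colors are needed.
So 2 colors are not enough.

No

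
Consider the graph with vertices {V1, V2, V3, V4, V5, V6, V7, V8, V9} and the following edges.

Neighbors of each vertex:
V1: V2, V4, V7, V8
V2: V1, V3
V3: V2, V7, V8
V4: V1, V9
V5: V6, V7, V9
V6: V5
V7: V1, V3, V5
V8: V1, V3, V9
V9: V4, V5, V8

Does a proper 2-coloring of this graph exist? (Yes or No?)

No

The cycle V1-V7-V5-V9-V4-V1 has odd length 5, so it cannot be 2-colored; at least 3 colors are needed.
So 2 colors are not enough.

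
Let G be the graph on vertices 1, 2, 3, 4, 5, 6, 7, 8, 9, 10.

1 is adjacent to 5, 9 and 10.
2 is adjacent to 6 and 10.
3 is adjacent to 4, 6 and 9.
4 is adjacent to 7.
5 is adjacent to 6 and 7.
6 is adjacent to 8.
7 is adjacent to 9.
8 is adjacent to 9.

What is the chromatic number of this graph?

3

The cycle 1-9-8-6-5-1 has odd length 5, so it cannot be 2-colored; at least 3 colors are needed.
3 colors suffice: 1=c, 2=b, 3=b, 4=a, 5=b, 6=a, 7=c, 8=b, 9=a, 10=a. Each edge has distinct colors on its endpoints.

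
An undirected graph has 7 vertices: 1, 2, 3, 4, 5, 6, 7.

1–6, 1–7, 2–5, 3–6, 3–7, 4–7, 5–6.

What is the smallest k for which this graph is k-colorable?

2

5 and 6 are adjacent, so at least 2 colors are needed.
One proper 2-coloring: 1=blue, 2=red, 3=blue, 4=blue, 5=blue, 6=red, 7=red. Each edge has distinct colors on its endpoints.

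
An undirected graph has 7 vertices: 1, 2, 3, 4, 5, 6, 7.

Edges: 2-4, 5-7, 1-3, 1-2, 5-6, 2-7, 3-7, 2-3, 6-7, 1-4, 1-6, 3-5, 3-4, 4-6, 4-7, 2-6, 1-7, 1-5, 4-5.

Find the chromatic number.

5

1, 4, 5, 6, 7 form a clique, so at least 5 colors are needed.
5 colors suffice: color a → {7}; color b → {4}; color c → {1}; color d → {2, 5}; color e → {3, 6}. Each edge has distinct colors on its endpoints.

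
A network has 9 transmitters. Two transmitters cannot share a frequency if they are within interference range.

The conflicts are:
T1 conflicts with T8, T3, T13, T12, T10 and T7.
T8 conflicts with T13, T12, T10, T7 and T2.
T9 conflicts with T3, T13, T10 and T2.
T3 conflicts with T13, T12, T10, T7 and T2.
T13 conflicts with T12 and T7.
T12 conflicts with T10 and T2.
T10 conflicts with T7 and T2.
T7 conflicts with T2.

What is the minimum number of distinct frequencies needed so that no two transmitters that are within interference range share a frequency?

4

T8, T10, T7, T2 are mutually in conflict, so at least 4 frequencies are needed.
4 frequencies suffice: frequency 1 → {T8, T3}; frequency 2 → {T13, T10}; frequency 3 → {T9, T12, T7}; frequency 4 → {T1, T2}. No two conflicting transmitters share a frequency.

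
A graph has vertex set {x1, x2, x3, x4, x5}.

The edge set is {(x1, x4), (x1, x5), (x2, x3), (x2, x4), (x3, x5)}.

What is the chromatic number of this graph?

3

The cycle x4-x1-x5-x3-x2-x4 has odd length 5, so it cannot be 2-colored; at least 3 colors are needed.
One proper 3-coloring: x1=blue, x2=blue, x3=green, x4=red, x5=red. Every edge joins two different colors.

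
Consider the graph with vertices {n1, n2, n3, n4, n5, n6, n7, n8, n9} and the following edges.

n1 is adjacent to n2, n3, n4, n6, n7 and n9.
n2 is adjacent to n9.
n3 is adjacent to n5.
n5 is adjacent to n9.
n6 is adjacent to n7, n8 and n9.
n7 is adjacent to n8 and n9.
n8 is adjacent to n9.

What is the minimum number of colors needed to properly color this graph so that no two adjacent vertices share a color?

n1, n6, n7, n9 form a clique, so at least 4 colors are needed.
4 colors suffice: color R → {n3, n4, n9}; color B → {n1, n5, n8}; color G → {n2, n6}; color Y → {n7}. Each edge has distinct colors on its endpoints.

4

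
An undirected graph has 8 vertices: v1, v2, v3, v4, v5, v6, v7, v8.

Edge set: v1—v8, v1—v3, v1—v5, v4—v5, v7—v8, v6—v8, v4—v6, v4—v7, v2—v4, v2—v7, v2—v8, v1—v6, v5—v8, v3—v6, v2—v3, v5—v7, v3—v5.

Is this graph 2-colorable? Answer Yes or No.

v4, v5, v7 are mutually adjacent, so at least 3 colors are needed.
So 2 colors are not enough.

No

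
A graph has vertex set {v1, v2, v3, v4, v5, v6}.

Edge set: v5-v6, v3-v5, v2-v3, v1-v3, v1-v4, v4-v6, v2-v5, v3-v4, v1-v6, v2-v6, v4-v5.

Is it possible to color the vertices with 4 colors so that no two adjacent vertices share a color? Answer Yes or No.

Yes

The chromatic number is 3. v1, v3, v4 are mutually adjacent, so at least 3 colors are needed.
3 colors suffice: color 1 → {v3, v6}; color 2 → {v1, v5}; color 3 → {v2, v4}.
Since 4 ≥ 3, a proper 4-coloring certainly exists.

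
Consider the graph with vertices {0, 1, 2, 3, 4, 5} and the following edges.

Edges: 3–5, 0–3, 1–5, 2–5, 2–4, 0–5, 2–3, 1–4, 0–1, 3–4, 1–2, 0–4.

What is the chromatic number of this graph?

0, 1, 4 form a triangle, so at least 3 colors are needed.
A valid assignment using 3 colors: 0=red, 1=blue, 2=red, 3=blue, 4=green, 5=green. Each edge has distinct colors on its endpoints.

3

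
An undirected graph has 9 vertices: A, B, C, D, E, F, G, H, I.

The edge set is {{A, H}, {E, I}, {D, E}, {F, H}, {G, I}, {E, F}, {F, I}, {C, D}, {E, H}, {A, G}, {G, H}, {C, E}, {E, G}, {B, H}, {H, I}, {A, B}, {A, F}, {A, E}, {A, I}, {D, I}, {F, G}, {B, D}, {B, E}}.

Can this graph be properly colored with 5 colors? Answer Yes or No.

A, E, F, G, H, I are pairwise adjacent (a clique of size 6), so at least 6 colors are needed.
So 5 colors are not enough.

No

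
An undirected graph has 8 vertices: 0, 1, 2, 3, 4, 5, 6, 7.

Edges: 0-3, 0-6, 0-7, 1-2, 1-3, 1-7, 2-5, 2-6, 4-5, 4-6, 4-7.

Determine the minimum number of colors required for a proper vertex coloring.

The cycle 6-0-7-1-2-6 has odd length 5, so it cannot be 2-colored; at least 3 colors are needed.
A valid assignment using 3 colors: 0=blue, 1=blue, 2=red, 3=red, 4=blue, 5=green, 6=green, 7=red. No two adjacent vertices share a color.

3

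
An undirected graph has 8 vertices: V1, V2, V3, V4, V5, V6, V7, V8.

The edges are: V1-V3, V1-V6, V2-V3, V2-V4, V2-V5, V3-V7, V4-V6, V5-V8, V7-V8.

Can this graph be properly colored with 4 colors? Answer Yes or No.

The chromatic number is 3. The cycle V1-V3-V2-V4-V6-V1 has odd length 5, so it cannot be 2-colored; at least 3 colors are needed.
3 colors suffice: color R → {V2, V6, V8}; color B → {V3, V4, V5}; color G → {V1, V7}.
Since 4 ≥ 3, a proper 4-coloring certainly exists.

Yes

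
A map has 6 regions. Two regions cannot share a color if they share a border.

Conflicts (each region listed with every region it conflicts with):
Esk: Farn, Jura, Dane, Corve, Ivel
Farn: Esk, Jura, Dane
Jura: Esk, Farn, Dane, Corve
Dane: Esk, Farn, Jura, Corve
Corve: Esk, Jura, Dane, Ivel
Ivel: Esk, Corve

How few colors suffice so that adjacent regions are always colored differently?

4

Esk, Farn, Jura, Dane pairwise conflict, so at least 4 colors are needed.
4 colors suffice: color 1 → {Esk}; color 2 → {Jura, Ivel}; color 3 → {Dane}; color 4 → {Farn, Corve}. Every pair that conflicts lands in different colors.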